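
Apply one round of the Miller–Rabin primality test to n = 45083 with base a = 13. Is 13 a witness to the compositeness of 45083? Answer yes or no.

n − 1 = 45082 = 2^1 · 22541, so s = 1 and d = 22541.
x_0 = 13^22541 mod 45083 = 1.
x_0 = 1, so 13 is not a witness.

no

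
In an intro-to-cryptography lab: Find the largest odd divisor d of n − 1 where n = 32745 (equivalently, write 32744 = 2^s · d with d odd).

Halving: 32744 → 16372 → 8186 → 4093; 4093 is odd.
So 32744 = 2^3 · 4093.

4093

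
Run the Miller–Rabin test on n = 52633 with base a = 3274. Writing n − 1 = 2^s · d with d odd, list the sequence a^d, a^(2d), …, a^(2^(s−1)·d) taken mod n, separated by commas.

36875, 44703, 41098

n − 1 = 52632 = 2^3 · 6579, so s = 3 and d = 6579.
x_0 = 3274^6579 mod 52633 = 36875.
x_1 = 36875^2 mod 52633 = 44703.
x_2 = 44703^2 mod 52633 = 41098.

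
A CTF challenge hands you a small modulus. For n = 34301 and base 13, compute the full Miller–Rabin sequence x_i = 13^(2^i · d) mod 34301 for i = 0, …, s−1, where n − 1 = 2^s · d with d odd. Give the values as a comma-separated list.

n − 1 = 34300 = 2^2 · 8575, so s = 2 and d = 8575.
x_0 = 13^8575 mod 34301 = 9668.
x_1 = 9668^2 mod 34301 = 34300.

9668, 34300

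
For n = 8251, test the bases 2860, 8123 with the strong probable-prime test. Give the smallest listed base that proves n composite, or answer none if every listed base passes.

8123

n − 1 = 8250 = 2^1 · 4125, so s = 1 and d = 4125.
Base 2860: x_0 = 2860^4125 mod 8251 = 8250. x_0 = 8250 ≡ −1, so 2860 is not a witness.
Base 8123: x_0 = 8123^4125 mod 8251 = 3581. x_0 ∉ {1, 8250} and s = 1, so 8123 is a Miller–Rabin witness and 8251 is composite.
The smallest witness among the given bases is 8123.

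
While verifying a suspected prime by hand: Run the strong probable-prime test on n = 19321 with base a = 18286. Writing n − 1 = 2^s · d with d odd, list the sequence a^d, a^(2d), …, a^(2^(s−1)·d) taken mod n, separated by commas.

n − 1 = 19320 = 2^3 · 2415, so s = 3 and d = 2415.
x_0 = 18286^2415 mod 19321 = 18905.
x_1 = 18905^2 mod 19321 = 18488.
x_2 = 18488^2 mod 19321 = 17654.

18905, 18488, 17654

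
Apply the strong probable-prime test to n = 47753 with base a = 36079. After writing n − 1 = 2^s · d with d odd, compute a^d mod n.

n − 1 = 47752 = 2^3 · 5969, so s = 3 and d = 5969.
By repeated squaring, 36079^5969 ≡ 46007 (mod 47753).

46007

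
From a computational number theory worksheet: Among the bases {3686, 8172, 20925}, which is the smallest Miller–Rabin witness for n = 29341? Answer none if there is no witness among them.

n − 1 = 29340 = 2^2 · 7335, so s = 2 and d = 7335.
Base 3686: x_0 = 3686^7335 mod 29341 = 13980. x_0 is neither 1 nor 29340, so continue squaring. x_1 = 13980^2 mod 29341 = 29340. x_1 ≡ −1, so 3686 is not a witness.
Base 8172: x_0 = 8172^7335 mod 29341 = 10847. x_0 is neither 1 nor 29340, so continue squaring. x_1 = 10847^2 mod 29341 = 29340. x_1 ≡ −1, so 8172 is not a witness.
Base 20925: x_0 = 20925^7335 mod 29341 = 21910. x_0 is neither 1 nor 29340, so continue squaring. x_1 = 21910^2 mod 29341 = 29340. x_1 ≡ −1, so 20925 is not a witness.
No listed base is a witness for 29341.

none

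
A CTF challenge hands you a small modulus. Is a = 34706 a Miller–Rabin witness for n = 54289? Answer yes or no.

no

n − 1 = 54288 = 2^4 · 3393, so s = 4 and d = 3393.
By repeated squaring, 34706^3393 ≡ 7934 (mod 54289).
x_0 = 34706^3393 mod 54289 = 7934.
x_0 is neither 1 nor 54288, so continue squaring.
x_1 = 7934^2 mod 54289 = 27405.
x_2 = 27405^2 mod 54289 = 54288.
x_2 ≡ −1, so 34706 is not a witness.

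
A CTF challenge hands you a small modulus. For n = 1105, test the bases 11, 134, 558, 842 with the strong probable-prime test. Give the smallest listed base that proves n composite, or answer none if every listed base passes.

n − 1 = 1104 = 2^4 · 69, so s = 4 and d = 69.
Base 11: x_0 = 11^69 mod 1105 = 996. x_0 is neither 1 nor 1104, so continue squaring. x_1 = 996^2 mod 1105 = 831. x_2 = 831^2 mod 1105 = 1041. x_3 = 1041^2 mod 1105 = 781. Reached i = s−1 = 3 without hitting −1: 11 is a Miller–Rabin witness and 1105 is composite.
Base 134: x_0 = 134^69 mod 1105 = 1039. x_0 is neither 1 nor 1104, so continue squaring. x_1 = 1039^2 mod 1105 = 1041. x_2 = 1041^2 mod 1105 = 781. x_3 = 781^2 mod 1105 = 1. x_3 = 1 but x_2 ≠ ±1, a nontrivial square root of 1 — 134 is a witness and 1105 is composite.
Base 558: x_0 = 558^69 mod 1105 = 233. x_0 is neither 1 nor 1104, so continue squaring. x_1 = 233^2 mod 1105 = 144. x_2 = 144^2 mod 1105 = 846. x_3 = 846^2 mod 1105 = 781. Reached i = s−1 = 3 without hitting −1: 558 is a Miller–Rabin witness and 1105 is composite.
Base 842: x_0 = 842^69 mod 1105 = 467. x_0 is neither 1 nor 1104, so continue squaring. x_1 = 467^2 mod 1105 = 404. x_2 = 404^2 mod 1105 = 781. x_3 = 781^2 mod 1105 = 1. x_3 = 1 but x_2 ≠ ±1, a nontrivial square root of 1 — 842 is a witness and 1105 is composite.
The smallest witness among the given bases is 11.

11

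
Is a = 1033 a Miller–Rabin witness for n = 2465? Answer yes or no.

n − 1 = 2464 = 2^5 · 77, so s = 5 and d = 77.
x_0 = 1033^77 mod 2465 = 1288.
x_0 is neither 1 nor 2464, so continue squaring.
x_1 = 1288^2 mod 2465 = 2464.
x_1 ≡ −1, so 1033 is not a witness.

no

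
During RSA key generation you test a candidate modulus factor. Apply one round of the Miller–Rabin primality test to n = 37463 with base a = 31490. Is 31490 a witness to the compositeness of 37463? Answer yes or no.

no

n − 1 = 37462 = 2^1 · 18731, so s = 1 and d = 18731.
x_0 = 31490^18731 mod 37463 = 37462.
x_0 = 37462 ≡ −1, so 31490 is not a witness.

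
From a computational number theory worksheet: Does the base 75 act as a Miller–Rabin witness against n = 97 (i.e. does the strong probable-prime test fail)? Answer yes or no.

n − 1 = 96 = 2^5 · 3, so s = 5 and d = 3.
x_0 = 75^3 mod 97 = 22.
x_0 is neither 1 nor 96, so continue squaring.
x_1 = 22^2 mod 97 = 96.
x_1 ≡ −1, so 75 is not a witness.

no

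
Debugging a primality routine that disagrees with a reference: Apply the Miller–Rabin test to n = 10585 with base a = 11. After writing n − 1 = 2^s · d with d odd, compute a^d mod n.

7436

n − 1 = 10584 = 2^3 · 1323, so s = 3 and d = 1323.
11^1323 mod 10585 = 7436.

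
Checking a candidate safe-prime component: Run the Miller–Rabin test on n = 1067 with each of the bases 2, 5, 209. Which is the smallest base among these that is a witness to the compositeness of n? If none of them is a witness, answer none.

2

n − 1 = 1066 = 2^1 · 533, so s = 1 and d = 533.
Base 2: x_0 = 2^533 mod 1067 = 129. x_0 ∉ {1, 1066} and s = 1, so 2 is a Miller–Rabin witness and 1067 is composite.
Base 5: x_0 = 5^533 mod 1067 = 367. x_0 ∉ {1, 1066} and s = 1, so 5 is a Miller–Rabin witness and 1067 is composite.
Base 209: x_0 = 209^533 mod 1067 = 814. x_0 ∉ {1, 1066} and s = 1, so 209 is a Miller–Rabin witness and 1067 is composite.
The smallest witness among the given bases is 2.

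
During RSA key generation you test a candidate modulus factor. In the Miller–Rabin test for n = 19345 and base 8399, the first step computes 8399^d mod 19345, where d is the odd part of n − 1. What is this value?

n − 1 = 19344 = 2^4 · 1209, so s = 4 and d = 1209.
8399^1209 mod 19345 = 794.

794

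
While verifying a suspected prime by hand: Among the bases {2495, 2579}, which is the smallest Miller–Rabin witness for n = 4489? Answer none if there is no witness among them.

n − 1 = 4488 = 2^3 · 561, so s = 3 and d = 561.
Base 2495: x_0 = 2495^561 mod 4489 = 1. x_0 = 1, so 2495 is not a witness.
Base 2579: x_0 = 2579^561 mod 4489 = 1. x_0 = 1, so 2579 is not a witness.
No listed base is a witness for 4489.

none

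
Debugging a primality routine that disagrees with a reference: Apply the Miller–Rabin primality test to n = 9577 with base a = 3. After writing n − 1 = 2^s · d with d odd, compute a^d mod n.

n − 1 = 9576 = 2^3 · 1197, so s = 3 and d = 1197.
3^1197 mod 9577 = 4200.

4200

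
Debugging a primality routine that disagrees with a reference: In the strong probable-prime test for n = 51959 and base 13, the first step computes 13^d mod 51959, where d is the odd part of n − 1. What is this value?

1336

n − 1 = 51958 = 2^1 · 25979, so s = 1 and d = 25979.
By repeated squaring, 13^25979 ≡ 1336 (mod 51959).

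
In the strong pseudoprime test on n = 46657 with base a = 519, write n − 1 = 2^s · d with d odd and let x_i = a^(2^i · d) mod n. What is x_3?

n − 1 = 46656 = 2^6 · 729, so s = 6 and d = 729.
x_0 = 519^729 mod 46657 = 24569.
x_1 = 24569^2 mod 46657 = 34152.
x_2 = 34152^2 mod 46657 = 27418.
x_3 = 27418^2 mod 46657 = 9140.

9140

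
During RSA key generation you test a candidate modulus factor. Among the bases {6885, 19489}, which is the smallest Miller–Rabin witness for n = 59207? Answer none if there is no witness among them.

none

n − 1 = 59206 = 2^1 · 29603, so s = 1 and d = 29603.
Base 6885: x_0 = 6885^29603 mod 59207 = 59206. x_0 = 59206 ≡ −1, so 6885 is not a witness.
Base 19489: x_0 = 19489^29603 mod 59207 = 1. x_0 = 1, so 19489 is not a witness.
No listed base is a witness for 59207.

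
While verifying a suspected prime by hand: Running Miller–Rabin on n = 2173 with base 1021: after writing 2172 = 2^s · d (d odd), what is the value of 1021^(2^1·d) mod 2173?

1226

n − 1 = 2172 = 2^2 · 543, so s = 2 and d = 543.
x_0 = 1021^543 mod 2173 = 879.
x_1 = 879^2 mod 2173 = 1226.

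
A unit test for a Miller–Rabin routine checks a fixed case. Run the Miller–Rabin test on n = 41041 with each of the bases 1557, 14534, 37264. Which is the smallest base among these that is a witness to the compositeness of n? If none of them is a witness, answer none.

14534

n − 1 = 41040 = 2^4 · 2565, so s = 4 and d = 2565.
Base 1557: x_0 = 1557^2565 mod 41041 = 41040. x_0 = 41040 ≡ −1, so 1557 is not a witness.
Base 14534: x_0 = 14534^2565 mod 41041 = 19097. x_0 is neither 1 nor 41040, so continue squaring. x_1 = 19097^2 mod 41041 = 5083. x_2 = 5083^2 mod 41041 = 22100. x_3 = 22100^2 mod 41041 = 22100. Reached i = s−1 = 3 without hitting −1: 14534 is a Miller–Rabin witness and 41041 is composite.
Base 37264: x_0 = 37264^2565 mod 41041 = 4542. x_0 is neither 1 nor 41040, so continue squaring. x_1 = 4542^2 mod 41041 = 27182. x_2 = 27182^2 mod 41041 = 1. x_2 = 1 but x_1 ≠ ±1, a nontrivial square root of 1 — 37264 is a witness and 41041 is composite.
The smallest witness among the given bases is 14534.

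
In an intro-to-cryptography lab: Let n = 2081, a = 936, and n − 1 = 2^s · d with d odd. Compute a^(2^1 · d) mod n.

n − 1 = 2080 = 2^5 · 65, so s = 5 and d = 65.
Repeated squaring mod 2081: 936^1 ≡ 936, 936^2 ≡ 2076, 936^4 ≡ 25, 936^8 ≡ 625, 936^16 ≡ 1478, 936^32 ≡ 1515, 936^64 ≡ 1963.
65 = 64 + 1, so 936^65 ≡ 1963·936 ≡ 1926 (mod 2081).
x_0 = 1926.
x_1 = 1926^2 mod 2081 = 1134.

1134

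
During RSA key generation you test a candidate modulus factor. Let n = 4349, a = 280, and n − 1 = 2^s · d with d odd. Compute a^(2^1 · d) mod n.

4348

n − 1 = 4348 = 2^2 · 1087, so s = 2 and d = 1087.
Repeated squaring mod 4349: 280^1 ≡ 280, 280^2 ≡ 118, 280^4 ≡ 877, 280^8 ≡ 3705, 280^16 ≡ 1581, 280^32 ≡ 3235, 280^64 ≡ 1531, 280^128 ≡ 4199, 280^256 ≡ 755, 280^512 ≡ 306, 280^1024 ≡ 2307.
1087 = 1024 + 32 + 16 + 8 + 4 + 2 + 1, so 280^1087 ≡ 2307·3235·1581·3705·877·118·280 ≡ 608 (mod 4349).
x_0 = 608.
x_1 = 608^2 mod 4349 = 4348.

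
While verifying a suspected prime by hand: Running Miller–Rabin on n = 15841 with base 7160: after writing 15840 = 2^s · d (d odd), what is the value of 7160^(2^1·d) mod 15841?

n − 1 = 15840 = 2^5 · 495, so s = 5 and d = 495.
Repeated squaring mod 15841: 7160^1 ≡ 7160, 7160^2 ≡ 4124, 7160^4 ≡ 9983, 7160^8 ≡ 4558, 7160^16 ≡ 7813, 7160^32 ≡ 7596, 7160^64 ≡ 6294, 7160^128 ≡ 11936, 7160^256 ≡ 9983.
495 = 256 + 128 + 64 + 32 + 8 + 4 + 2 + 1, so 7160^495 ≡ 9983·11936·6294·7596·4558·9983·4124·7160 ≡ 12802 (mod 15841).
x_0 = 12802.
x_1 = 12802^2 mod 15841 = 218.

218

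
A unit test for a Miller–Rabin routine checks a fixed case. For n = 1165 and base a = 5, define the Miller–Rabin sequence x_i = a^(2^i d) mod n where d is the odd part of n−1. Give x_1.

1140

n − 1 = 1164 = 2^2 · 291, so s = 2 and d = 291.
x_0 = 5^291 mod 1165 = 720.
x_1 = 720^2 mod 1165 = 1140.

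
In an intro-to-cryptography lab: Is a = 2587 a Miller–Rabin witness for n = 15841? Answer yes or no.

n − 1 = 15840 = 2^5 · 495, so s = 5 and d = 495.
By repeated squaring, 2587^495 ≡ 1 (mod 15841).
x_0 = 2587^495 mod 15841 = 1.
x_0 = 1, so 2587 is not a witness.

no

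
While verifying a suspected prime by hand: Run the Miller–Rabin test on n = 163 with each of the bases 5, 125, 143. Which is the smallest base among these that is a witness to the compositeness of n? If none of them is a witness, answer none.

n − 1 = 162 = 2^1 · 81, so s = 1 and d = 81.
Base 5: x_0 = 5^81 mod 163 = 162. x_0 = 162 ≡ −1, so 5 is not a witness.
Base 125: x_0 = 125^81 mod 163 = 162. x_0 = 162 ≡ −1, so 125 is not a witness.
Base 143: x_0 = 143^81 mod 163 = 1. x_0 = 1, so 143 is not a witness.
No listed base is a witness for 163.

none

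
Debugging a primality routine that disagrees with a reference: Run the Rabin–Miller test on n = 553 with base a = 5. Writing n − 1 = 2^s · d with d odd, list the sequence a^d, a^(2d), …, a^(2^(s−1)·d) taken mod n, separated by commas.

405, 337, 204

n − 1 = 552 = 2^3 · 69, so s = 3 and d = 69.
x_0 = 5^69 mod 553 = 405.
x_1 = 405^2 mod 553 = 337.
x_2 = 337^2 mod 553 = 204.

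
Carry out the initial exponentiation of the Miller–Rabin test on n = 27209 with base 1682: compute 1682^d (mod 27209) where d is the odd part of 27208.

5023

n − 1 = 27208 = 2^3 · 3401, so s = 3 and d = 3401.
By repeated squaring, 1682^3401 ≡ 5023 (mod 27209).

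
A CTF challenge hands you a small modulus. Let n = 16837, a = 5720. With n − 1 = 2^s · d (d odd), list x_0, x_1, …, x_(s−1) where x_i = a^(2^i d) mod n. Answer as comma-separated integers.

n − 1 = 16836 = 2^2 · 4209, so s = 2 and d = 4209.
x_0 = 5720^4209 mod 16837 = 5490.
x_1 = 5490^2 mod 16837 = 1870.

5490, 1870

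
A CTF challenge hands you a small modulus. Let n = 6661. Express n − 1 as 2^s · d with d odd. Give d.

1665

Halving: 6660 → 3330 → 1665; 1665 is odd.
So 6660 = 2^2 · 1665.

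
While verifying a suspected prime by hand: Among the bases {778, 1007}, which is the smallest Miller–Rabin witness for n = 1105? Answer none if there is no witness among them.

none

n − 1 = 1104 = 2^4 · 69, so s = 4 and d = 69.
Base 778: x_0 = 778^69 mod 1105 = 268. x_0 is neither 1 nor 1104, so continue squaring. x_1 = 268^2 mod 1105 = 1104. x_1 ≡ −1, so 778 is not a witness.
Base 1007: x_0 = 1007^69 mod 1105 = 837. x_0 is neither 1 nor 1104, so continue squaring. x_1 = 837^2 mod 1105 = 1104. x_1 ≡ −1, so 1007 is not a witness.
No listed base is a witness for 1105.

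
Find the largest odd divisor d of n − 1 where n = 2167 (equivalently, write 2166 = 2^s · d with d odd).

Halving: 2166 → 1083; 1083 is odd.
So 2166 = 2^1 · 1083.

1083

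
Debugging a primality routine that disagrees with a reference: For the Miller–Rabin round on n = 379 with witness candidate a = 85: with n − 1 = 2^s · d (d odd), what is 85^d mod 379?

378

n − 1 = 378 = 2^1 · 189, so s = 1 and d = 189.
85^189 mod 379 = 378.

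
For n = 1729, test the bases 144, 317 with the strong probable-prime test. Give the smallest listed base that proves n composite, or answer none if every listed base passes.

317

n − 1 = 1728 = 2^6 · 27, so s = 6 and d = 27.
Base 144: x_0 = 144^27 mod 1729 = 1. x_0 = 1, so 144 is not a witness.
Base 317: x_0 = 317^27 mod 1729 = 645. x_0 is neither 1 nor 1728, so continue squaring. x_1 = 645^2 mod 1729 = 1065. x_2 = 1065^2 mod 1729 = 1. x_2 = 1 but x_1 ≠ ±1, a nontrivial square root of 1 — 317 is a witness and 1729 is composite.
The smallest witness among the given bases is 317.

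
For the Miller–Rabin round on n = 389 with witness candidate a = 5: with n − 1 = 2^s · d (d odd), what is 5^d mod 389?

1

n − 1 = 388 = 2^2 · 97, so s = 2 and d = 97.
Repeated squaring mod 389: 5^1 ≡ 5, 5^2 ≡ 25, 5^4 ≡ 236, 5^8 ≡ 69, 5^16 ≡ 93, 5^32 ≡ 91, 5^64 ≡ 112.
97 = 64 + 32 + 1, so 5^97 ≡ 112·91·5 ≡ 1 (mod 389).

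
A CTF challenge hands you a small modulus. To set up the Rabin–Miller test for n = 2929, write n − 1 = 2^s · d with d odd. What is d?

Halving: 2928 → 1464 → 732 → 366 → 183; 183 is odd.
So 2928 = 2^4 · 183.

183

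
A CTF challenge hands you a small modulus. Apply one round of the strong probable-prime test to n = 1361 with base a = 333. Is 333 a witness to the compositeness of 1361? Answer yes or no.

n − 1 = 1360 = 2^4 · 85, so s = 4 and d = 85.
x_0 = 333^85 mod 1361 = 377.
x_0 is neither 1 nor 1360, so continue squaring.
x_1 = 377^2 mod 1361 = 585.
x_2 = 585^2 mod 1361 = 614.
x_3 = 614^2 mod 1361 = 1360.
x_3 ≡ −1, so 333 is not a witness.

no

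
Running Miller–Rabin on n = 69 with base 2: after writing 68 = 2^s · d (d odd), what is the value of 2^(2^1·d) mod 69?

25

n − 1 = 68 = 2^2 · 17, so s = 2 and d = 17.
Repeated squaring mod 69: 2^1 ≡ 2, 2^2 ≡ 4, 2^4 ≡ 16, 2^8 ≡ 49, 2^16 ≡ 55.
17 = 16 + 1, so 2^17 ≡ 55·2 ≡ 41 (mod 69).
x_0 = 41.
x_1 = 41^2 mod 69 = 25.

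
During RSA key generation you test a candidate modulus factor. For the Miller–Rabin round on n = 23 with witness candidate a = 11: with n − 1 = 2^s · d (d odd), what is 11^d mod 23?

n − 1 = 22 = 2^1 · 11, so s = 1 and d = 11.
11^11 mod 23 = 22.

22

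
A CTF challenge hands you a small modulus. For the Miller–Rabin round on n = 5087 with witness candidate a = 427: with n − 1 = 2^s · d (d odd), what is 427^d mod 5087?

n − 1 = 5086 = 2^1 · 2543, so s = 1 and d = 2543.
Repeated squaring mod 5087: 427^1 ≡ 427, 427^2 ≡ 4284, 427^4 ≡ 3847, 427^8 ≡ 1326, 427^16 ≡ 3261, 427^32 ≡ 2291, 427^64 ≡ 3984, 427^128 ≡ 816, 427^256 ≡ 4546, 427^512 ≡ 2722, 427^1024 ≡ 2612, 427^2048 ≡ 877.
2543 = 2048 + 256 + 128 + 64 + 32 + 8 + 4 + 2 + 1, so 427^2543 ≡ 877·4546·816·3984·2291·1326·3847·4284·427 ≡ 5086 (mod 5087).

5086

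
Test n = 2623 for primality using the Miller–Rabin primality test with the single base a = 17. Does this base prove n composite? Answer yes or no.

yes

n − 1 = 2622 = 2^1 · 1311, so s = 1 and d = 1311.
Repeated squaring mod 2623: 17^1 ≡ 17, 17^2 ≡ 289, 17^4 ≡ 2208, 17^8 ≡ 1730, 17^16 ≡ 57, 17^32 ≡ 626, 17^64 ≡ 1049, 17^128 ≡ 1364, 17^256 ≡ 789, 17^512 ≡ 870, 17^1024 ≡ 1476.
1311 = 1024 + 256 + 16 + 8 + 4 + 2 + 1, so 17^1311 ≡ 1476·789·57·1730·2208·289·17 ≡ 84 (mod 2623).
x_0 = 17^1311 mod 2623 = 84.
x_0 ∉ {1, 2622} and s = 1, so 17 is a Miller–Rabin witness and 2623 is composite.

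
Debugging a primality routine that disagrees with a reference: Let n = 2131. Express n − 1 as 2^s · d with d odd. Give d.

Halving: 2130 → 1065; 1065 is odd.
So 2130 = 2^1 · 1065.

1065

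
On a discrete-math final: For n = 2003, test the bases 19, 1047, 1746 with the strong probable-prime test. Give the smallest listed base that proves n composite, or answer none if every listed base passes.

n − 1 = 2002 = 2^1 · 1001, so s = 1 and d = 1001.
Base 19: x_0 = 19^1001 mod 2003 = 1. x_0 = 1, so 19 is not a witness.
Base 1047: x_0 = 1047^1001 mod 2003 = 1. x_0 = 1, so 1047 is not a witness.
Base 1746: x_0 = 1746^1001 mod 2003 = 1. x_0 = 1, so 1746 is not a witness.
No listed base is a witness for 2003.

none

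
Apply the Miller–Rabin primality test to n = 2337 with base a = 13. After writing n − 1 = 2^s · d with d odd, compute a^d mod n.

n − 1 = 2336 = 2^5 · 73, so s = 5 and d = 73.
13^73 mod 2337 = 1096.

1096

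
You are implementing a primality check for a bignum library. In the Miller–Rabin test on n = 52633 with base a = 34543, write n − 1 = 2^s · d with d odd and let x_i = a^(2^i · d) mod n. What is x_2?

41098

n − 1 = 52632 = 2^3 · 6579, so s = 3 and d = 6579.
Repeated squaring mod 52633: 34543^1 ≡ 34543, 34543^2 ≡ 28739, 34543^4 ≡ 13085, 34543^8 ≡ 2076, 34543^16 ≡ 46503, 34543^32 ≡ 49571, 34543^64 ≡ 7170, 34543^128 ≡ 39092, 34543^256 ≡ 37942, 34543^512 ≡ 30181, 34543^1024 ≡ 26063, 34543^2048 ≡ 51104, 34543^4096 ≡ 21989.
6579 = 4096 + 2048 + 256 + 128 + 32 + 16 + 2 + 1, so 34543^6579 ≡ 21989·51104·37942·39092·49571·46503·28739·34543 ≡ 10198 (mod 52633).
x_0 = 10198.
x_1 = 10198^2 mod 52633 = 49029.
x_2 = 49029^2 mod 52633 = 41098.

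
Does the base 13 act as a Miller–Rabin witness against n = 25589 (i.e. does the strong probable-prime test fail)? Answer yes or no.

n − 1 = 25588 = 2^2 · 6397, so s = 2 and d = 6397.
x_0 = 13^6397 mod 25589 = 3077.
x_0 is neither 1 nor 25588, so continue squaring.
x_1 = 3077^2 mod 25589 = 25588.
x_1 ≡ −1, so 13 is not a witness.

no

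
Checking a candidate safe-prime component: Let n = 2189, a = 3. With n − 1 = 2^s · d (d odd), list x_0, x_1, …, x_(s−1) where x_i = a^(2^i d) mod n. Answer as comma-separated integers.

n − 1 = 2188 = 2^2 · 547, so s = 2 and d = 547.
x_0 = 3^547 mod 2189 = 471.
x_1 = 471^2 mod 2189 = 752.

471, 752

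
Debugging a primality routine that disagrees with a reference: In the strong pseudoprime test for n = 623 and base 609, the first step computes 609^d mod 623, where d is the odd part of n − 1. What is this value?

252

n − 1 = 622 = 2^1 · 311, so s = 1 and d = 311.
609^311 mod 623 = 252.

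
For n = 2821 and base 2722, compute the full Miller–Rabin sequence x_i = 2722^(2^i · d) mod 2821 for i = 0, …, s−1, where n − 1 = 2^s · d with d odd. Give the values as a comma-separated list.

993, 1520

n − 1 = 2820 = 2^2 · 705, so s = 2 and d = 705.
x_0 = 2722^705 mod 2821 = 993.
x_1 = 993^2 mod 2821 = 1520.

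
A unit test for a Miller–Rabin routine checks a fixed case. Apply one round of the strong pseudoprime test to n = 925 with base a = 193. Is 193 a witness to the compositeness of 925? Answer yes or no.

n − 1 = 924 = 2^2 · 231, so s = 2 and d = 231.
Repeated squaring mod 925: 193^1 ≡ 193, 193^2 ≡ 249, 193^4 ≡ 26, 193^8 ≡ 676, 193^16 ≡ 26, 193^32 ≡ 676, 193^64 ≡ 26, 193^128 ≡ 676.
231 = 128 + 64 + 32 + 4 + 2 + 1, so 193^231 ≡ 676·26·676·26·249·193 ≡ 882 (mod 925).
x_0 = 193^231 mod 925 = 882.
x_0 is neither 1 nor 924, so continue squaring.
x_1 = 882^2 mod 925 = 924.
x_1 ≡ −1, so 193 is not a witness.

no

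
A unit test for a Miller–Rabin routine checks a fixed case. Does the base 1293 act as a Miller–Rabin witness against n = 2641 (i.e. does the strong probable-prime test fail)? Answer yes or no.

n − 1 = 2640 = 2^4 · 165, so s = 4 and d = 165.
x_0 = 1293^165 mod 2641 = 1.
x_0 = 1, so 1293 is not a witness.

no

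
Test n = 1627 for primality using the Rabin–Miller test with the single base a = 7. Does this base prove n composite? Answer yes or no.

n − 1 = 1626 = 2^1 · 813, so s = 1 and d = 813.
x_0 = 7^813 mod 1627 = 1.
x_0 = 1, so 7 is not a witness.

no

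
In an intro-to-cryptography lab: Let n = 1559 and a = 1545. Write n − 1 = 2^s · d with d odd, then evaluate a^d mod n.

n − 1 = 1558 = 2^1 · 779, so s = 1 and d = 779.
Repeated squaring mod 1559: 1545^1 ≡ 1545, 1545^2 ≡ 196, 1545^4 ≡ 1000, 1545^8 ≡ 681, 1545^16 ≡ 738, 1545^32 ≡ 553, 1545^64 ≡ 245, 1545^128 ≡ 783, 1545^256 ≡ 402, 1545^512 ≡ 1027.
779 = 512 + 256 + 8 + 2 + 1, so 1545^779 ≡ 1027·402·681·196·1545 ≡ 1558 (mod 1559).

1558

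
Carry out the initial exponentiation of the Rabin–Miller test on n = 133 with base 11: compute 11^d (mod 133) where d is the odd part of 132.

1

n − 1 = 132 = 2^2 · 33, so s = 2 and d = 33.
Repeated squaring mod 133: 11^1 ≡ 11, 11^2 ≡ 121, 11^4 ≡ 11, 11^8 ≡ 121, 11^16 ≡ 11, 11^32 ≡ 121.
33 = 32 + 1, so 11^33 ≡ 121·11 ≡ 1 (mod 133).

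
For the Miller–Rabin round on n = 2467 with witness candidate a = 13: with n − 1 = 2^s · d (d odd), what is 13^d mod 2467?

1

n − 1 = 2466 = 2^1 · 1233, so s = 1 and d = 1233.
Repeated squaring mod 2467: 13^1 ≡ 13, 13^2 ≡ 169, 13^4 ≡ 1424, 13^8 ≡ 2369, 13^16 ≡ 2203, 13^32 ≡ 620, 13^64 ≡ 2015, 13^128 ≡ 2010, 13^256 ≡ 1621, 13^512 ≡ 286, 13^1024 ≡ 385.
1233 = 1024 + 128 + 64 + 16 + 1, so 13^1233 ≡ 385·2010·2015·2203·13 ≡ 1 (mod 2467).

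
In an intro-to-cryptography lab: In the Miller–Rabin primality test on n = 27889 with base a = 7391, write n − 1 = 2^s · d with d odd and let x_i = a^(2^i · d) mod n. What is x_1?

n − 1 = 27888 = 2^4 · 1743, so s = 4 and d = 1743.
Repeated squaring mod 27889: 7391^1 ≡ 7391, 7391^2 ≡ 20219, 7391^4 ≡ 10999, 7391^8 ≡ 23408, 7391^16 ≡ 27170, 7391^32 ≡ 14959, 7391^64 ≡ 18234, 7391^128 ≡ 13987, 7391^256 ≡ 22723, 7391^512 ≡ 25672, 7391^1024 ≡ 6625.
1743 = 1024 + 512 + 128 + 64 + 8 + 4 + 2 + 1, so 7391^1743 ≡ 6625·25672·13987·18234·23408·10999·20219·7391 ≡ 12357 (mod 27889).
x_0 = 12357.
x_1 = 12357^2 mod 27889 = 3174.

3174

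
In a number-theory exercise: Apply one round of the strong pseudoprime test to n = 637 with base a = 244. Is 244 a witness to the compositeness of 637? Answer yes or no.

n − 1 = 636 = 2^2 · 159, so s = 2 and d = 159.
Repeated squaring mod 637: 244^1 ≡ 244, 244^2 ≡ 295, 244^4 ≡ 393, 244^8 ≡ 295, 244^16 ≡ 393, 244^32 ≡ 295, 244^64 ≡ 393, 244^128 ≡ 295.
159 = 128 + 16 + 8 + 4 + 2 + 1, so 244^159 ≡ 295·393·295·393·295·244 ≡ 636 (mod 637).
x_0 = 244^159 mod 637 = 636.
x_0 = 636 ≡ −1, so 244 is not a witness.

no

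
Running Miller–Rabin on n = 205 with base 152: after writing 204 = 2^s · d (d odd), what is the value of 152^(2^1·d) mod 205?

184

n − 1 = 204 = 2^2 · 51, so s = 2 and d = 51.
x_0 = 152^51 mod 205 = 138.
x_1 = 138^2 mod 205 = 184.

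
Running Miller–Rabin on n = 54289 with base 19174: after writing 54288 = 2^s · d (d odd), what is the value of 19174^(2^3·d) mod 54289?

n − 1 = 54288 = 2^4 · 3393, so s = 4 and d = 3393.
By repeated squaring, 19174^3393 ≡ 50930 (mod 54289).
x_0 = 50930.
x_1 = 50930^2 mod 54289 = 45058.
x_2 = 45058^2 mod 54289 = 31920.
x_3 = 31920^2 mod 54289 = 44737.

44737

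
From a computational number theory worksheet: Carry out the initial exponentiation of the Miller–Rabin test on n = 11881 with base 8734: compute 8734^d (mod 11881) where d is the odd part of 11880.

11630

n − 1 = 11880 = 2^3 · 1485, so s = 3 and d = 1485.
8734^1485 mod 11881 = 11630.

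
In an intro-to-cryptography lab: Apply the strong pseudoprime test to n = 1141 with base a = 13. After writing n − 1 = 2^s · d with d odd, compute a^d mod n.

356

n − 1 = 1140 = 2^2 · 285, so s = 2 and d = 285.
13^285 mod 1141 = 356.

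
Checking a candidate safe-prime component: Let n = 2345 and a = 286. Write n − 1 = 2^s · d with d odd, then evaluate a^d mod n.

n − 1 = 2344 = 2^3 · 293, so s = 3 and d = 293.
286^293 mod 2345 = 1371.

1371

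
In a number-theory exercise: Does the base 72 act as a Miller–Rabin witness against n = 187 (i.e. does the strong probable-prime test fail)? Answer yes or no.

yes

n − 1 = 186 = 2^1 · 93, so s = 1 and d = 93.
x_0 = 72^93 mod 187 = 106.
x_0 ∉ {1, 186} and s = 1, so 72 is a Miller–Rabin witness and 187 is composite.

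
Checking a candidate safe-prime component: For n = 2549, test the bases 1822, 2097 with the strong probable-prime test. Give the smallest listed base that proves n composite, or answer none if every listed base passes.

none

n − 1 = 2548 = 2^2 · 637, so s = 2 and d = 637.
Base 1822: x_0 = 1822^637 mod 2549 = 1. x_0 = 1, so 1822 is not a witness.
Base 2097: x_0 = 2097^637 mod 2549 = 1. x_0 = 1, so 2097 is not a witness.
No listed base is a witness for 2549.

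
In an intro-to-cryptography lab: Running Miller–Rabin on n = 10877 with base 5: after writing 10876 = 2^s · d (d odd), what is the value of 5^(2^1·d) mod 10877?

924

n − 1 = 10876 = 2^2 · 2719, so s = 2 and d = 2719.
x_0 = 5^2719 mod 10877 = 5559.
x_1 = 5559^2 mod 10877 = 924.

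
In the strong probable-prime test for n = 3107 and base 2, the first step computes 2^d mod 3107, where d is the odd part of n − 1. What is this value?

1020

n − 1 = 3106 = 2^1 · 1553, so s = 1 and d = 1553.
Repeated squaring mod 3107: 2^1 ≡ 2, 2^2 ≡ 4, 2^4 ≡ 16, 2^8 ≡ 256, 2^16 ≡ 289, 2^32 ≡ 2739, 2^64 ≡ 1823, 2^128 ≡ 1946, 2^256 ≡ 2590, 2^512 ≡ 87, 2^1024 ≡ 1355.
1553 = 1024 + 512 + 16 + 1, so 2^1553 ≡ 1355·87·289·2 ≡ 1020 (mod 3107).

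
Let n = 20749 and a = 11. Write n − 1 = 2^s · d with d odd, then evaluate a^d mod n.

n − 1 = 20748 = 2^2 · 5187, so s = 2 and d = 5187.
By repeated squaring, 11^5187 ≡ 20748 (mod 20749).

20748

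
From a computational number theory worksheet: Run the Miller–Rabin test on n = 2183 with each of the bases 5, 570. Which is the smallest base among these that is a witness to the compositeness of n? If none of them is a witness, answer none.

n − 1 = 2182 = 2^1 · 1091, so s = 1 and d = 1091.
Base 5: x_0 = 5^1091 mod 2183 = 298. x_0 ∉ {1, 2182} and s = 1, so 5 is a Miller–Rabin witness and 2183 is composite.
Base 570: x_0 = 570^1091 mod 2183 = 1092. x_0 ∉ {1, 2182} and s = 1, so 570 is a Miller–Rabin witness and 2183 is composite.
The smallest witness among the given bases is 5.

5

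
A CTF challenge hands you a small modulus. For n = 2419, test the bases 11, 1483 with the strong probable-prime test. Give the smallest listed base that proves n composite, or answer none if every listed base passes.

11

n − 1 = 2418 = 2^1 · 1209, so s = 1 and d = 1209.
Base 11: x_0 = 11^1209 mod 2419 = 1898. x_0 ∉ {1, 2418} and s = 1, so 11 is a Miller–Rabin witness and 2419 is composite.
Base 1483: x_0 = 1483^1209 mod 2419 = 1530. x_0 ∉ {1, 2418} and s = 1, so 1483 is a Miller–Rabin witness and 2419 is composite.
The smallest witness among the given bases is 11.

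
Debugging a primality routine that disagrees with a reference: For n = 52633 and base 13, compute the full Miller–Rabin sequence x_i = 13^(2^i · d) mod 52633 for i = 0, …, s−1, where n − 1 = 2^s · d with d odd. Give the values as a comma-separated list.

n − 1 = 52632 = 2^3 · 6579, so s = 3 and d = 6579.
x_0 = 13^6579 mod 52633 = 36875.
x_1 = 36875^2 mod 52633 = 44703.
x_2 = 44703^2 mod 52633 = 41098.

36875, 44703, 41098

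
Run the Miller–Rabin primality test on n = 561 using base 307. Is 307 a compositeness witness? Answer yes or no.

n − 1 = 560 = 2^4 · 35, so s = 4 and d = 35.
x_0 = 307^35 mod 561 = 307.
x_0 is neither 1 nor 560, so continue squaring.
x_1 = 307^2 mod 561 = 1.
x_1 = 1 but x_0 ≠ ±1, a nontrivial square root of 1 — 307 is a witness and 561 is composite.

yes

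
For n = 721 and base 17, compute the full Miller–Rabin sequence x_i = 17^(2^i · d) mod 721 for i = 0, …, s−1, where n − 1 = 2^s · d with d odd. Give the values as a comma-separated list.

615, 421, 596, 484

n − 1 = 720 = 2^4 · 45, so s = 4 and d = 45.
x_0 = 17^45 mod 721 = 615.
x_1 = 615^2 mod 721 = 421.
x_2 = 421^2 mod 721 = 596.
x_3 = 596^2 mod 721 = 484.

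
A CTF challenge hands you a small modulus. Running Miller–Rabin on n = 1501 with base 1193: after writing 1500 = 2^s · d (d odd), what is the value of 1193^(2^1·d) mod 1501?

n − 1 = 1500 = 2^2 · 375, so s = 2 and d = 375.
x_0 = 1193^375 mod 1501 = 179.
x_1 = 179^2 mod 1501 = 520.

520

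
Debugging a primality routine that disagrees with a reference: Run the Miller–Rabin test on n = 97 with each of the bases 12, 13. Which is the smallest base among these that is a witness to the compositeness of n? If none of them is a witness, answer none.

none

n − 1 = 96 = 2^5 · 3, so s = 5 and d = 3.
Base 12: x_0 = 12^3 mod 97 = 79. x_0 is neither 1 nor 96, so continue squaring. x_1 = 79^2 mod 97 = 33. x_2 = 33^2 mod 97 = 22. x_3 = 22^2 mod 97 = 96. x_3 ≡ −1, so 12 is not a witness.
Base 13: x_0 = 13^3 mod 97 = 63. x_0 is neither 1 nor 96, so continue squaring. x_1 = 63^2 mod 97 = 89. x_2 = 89^2 mod 97 = 64. x_3 = 64^2 mod 97 = 22. x_4 = 22^2 mod 97 = 96. x_4 ≡ −1, so 13 is not a witness.
No listed base is a witness for 97.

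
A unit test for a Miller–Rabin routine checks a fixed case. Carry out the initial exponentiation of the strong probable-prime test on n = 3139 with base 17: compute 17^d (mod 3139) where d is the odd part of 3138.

n − 1 = 3138 = 2^1 · 1569, so s = 1 and d = 1569.
By repeated squaring, 17^1569 ≡ 2983 (mod 3139).

2983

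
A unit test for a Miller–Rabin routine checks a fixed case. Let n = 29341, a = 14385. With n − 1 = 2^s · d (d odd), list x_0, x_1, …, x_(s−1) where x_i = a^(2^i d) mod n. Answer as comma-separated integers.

n − 1 = 29340 = 2^2 · 7335, so s = 2 and d = 7335.
x_0 = 14385^7335 mod 29341 = 21910.
x_1 = 21910^2 mod 29341 = 29340.

21910, 29340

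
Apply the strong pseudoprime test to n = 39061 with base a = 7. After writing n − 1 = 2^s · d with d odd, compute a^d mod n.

n − 1 = 39060 = 2^2 · 9765, so s = 2 and d = 9765.
Repeated squaring mod 39061: 7^1 ≡ 7, 7^2 ≡ 49, 7^4 ≡ 2401, 7^8 ≡ 22834, 7^16 ≡ 5328, 7^32 ≡ 29298, 7^64 ≡ 7329, 7^128 ≡ 5366, 7^256 ≡ 5999, 7^512 ≡ 12820, 7^1024 ≡ 22773, 7^2048 ≡ 35693, 7^4096 ≡ 15734, 7^8192 ≡ 29199.
9765 = 8192 + 1024 + 512 + 32 + 4 + 1, so 7^9765 ≡ 29199·22773·12820·29298·2401·7 ≡ 15586 (mod 39061).

15586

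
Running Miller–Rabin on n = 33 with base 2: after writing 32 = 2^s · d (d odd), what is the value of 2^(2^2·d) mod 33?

16

n − 1 = 32 = 2^5 · 1, so s = 5 and d = 1.
x_0 = 2^1 mod 33 = 2.
x_1 = 2^2 mod 33 = 4.
x_2 = 4^2 mod 33 = 16.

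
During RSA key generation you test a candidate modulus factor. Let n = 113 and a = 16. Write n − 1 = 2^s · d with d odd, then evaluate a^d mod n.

1

n − 1 = 112 = 2^4 · 7, so s = 4 and d = 7.
16^7 mod 113 = 1.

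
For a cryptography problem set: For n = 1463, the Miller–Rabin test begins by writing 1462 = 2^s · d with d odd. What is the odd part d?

731

Halving: 1462 → 731; 731 is odd.
So 1462 = 2^1 · 731.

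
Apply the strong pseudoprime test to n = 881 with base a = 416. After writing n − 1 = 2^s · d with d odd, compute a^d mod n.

704

n − 1 = 880 = 2^4 · 55, so s = 4 and d = 55.
416^55 mod 881 = 704.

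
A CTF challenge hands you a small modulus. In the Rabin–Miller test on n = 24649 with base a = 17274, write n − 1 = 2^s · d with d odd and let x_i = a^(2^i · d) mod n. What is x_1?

n − 1 = 24648 = 2^3 · 3081, so s = 3 and d = 3081.
Repeated squaring mod 24649: 17274^1 ≡ 17274, 17274^2 ≡ 14931, 17274^4 ≡ 9205, 17274^8 ≡ 13412, 17274^16 ≡ 17991, 17274^32 ≡ 10062, 17274^64 ≡ 10401, 17274^128 ≡ 20989, 17274^256 ≡ 11193, 17274^512 ≡ 17031, 17274^1024 ≡ 10178, 17274^2048 ≡ 16586.
3081 = 2048 + 1024 + 8 + 1, so 17274^3081 ≡ 16586·10178·13412·17274 ≡ 5023 (mod 24649).
x_0 = 5023.
x_1 = 5023^2 mod 24649 = 14602.

14602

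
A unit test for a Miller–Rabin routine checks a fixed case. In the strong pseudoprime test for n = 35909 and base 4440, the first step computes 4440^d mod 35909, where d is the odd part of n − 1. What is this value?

6390

n − 1 = 35908 = 2^2 · 8977, so s = 2 and d = 8977.
By repeated squaring, 4440^8977 ≡ 6390 (mod 35909).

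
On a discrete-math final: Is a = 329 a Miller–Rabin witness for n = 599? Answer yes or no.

no

n − 1 = 598 = 2^1 · 299, so s = 1 and d = 299.
x_0 = 329^299 mod 599 = 598.
x_0 = 598 ≡ −1, so 329 is not a witness.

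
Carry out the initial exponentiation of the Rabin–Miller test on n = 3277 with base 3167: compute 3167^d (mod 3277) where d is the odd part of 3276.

n − 1 = 3276 = 2^2 · 819, so s = 2 and d = 819.
3167^819 mod 3277 = 869.

869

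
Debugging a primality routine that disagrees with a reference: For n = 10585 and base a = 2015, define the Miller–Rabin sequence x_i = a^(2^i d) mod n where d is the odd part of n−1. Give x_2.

4525

n − 1 = 10584 = 2^3 · 1323, so s = 3 and d = 1323.
x_0 = 2015^1323 mod 10585 = 1085.
x_1 = 1085^2 mod 10585 = 2290.
x_2 = 2290^2 mod 10585 = 4525.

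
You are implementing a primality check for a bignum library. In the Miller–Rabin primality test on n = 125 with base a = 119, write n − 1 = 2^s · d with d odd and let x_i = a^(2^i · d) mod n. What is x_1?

86

n − 1 = 124 = 2^2 · 31, so s = 2 and d = 31.
x_0 = 119^31 mod 125 = 94.
x_1 = 94^2 mod 125 = 86.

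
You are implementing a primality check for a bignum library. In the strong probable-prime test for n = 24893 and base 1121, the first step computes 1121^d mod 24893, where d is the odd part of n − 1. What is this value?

8282

n − 1 = 24892 = 2^2 · 6223, so s = 2 and d = 6223.
Repeated squaring mod 24893: 1121^1 ≡ 1121, 1121^2 ≡ 11991, 1121^4 ≡ 2113, 1121^8 ≡ 8922, 1121^16 ≡ 19163, 1121^32 ≡ 23926, 1121^64 ≡ 14048, 1121^128 ≡ 19493, 1121^256 ≡ 10297, 1121^512 ≡ 8922, 1121^1024 ≡ 19163, 1121^2048 ≡ 23926, 1121^4096 ≡ 14048.
6223 = 4096 + 2048 + 64 + 8 + 4 + 2 + 1, so 1121^6223 ≡ 14048·23926·14048·8922·2113·11991·1121 ≡ 8282 (mod 24893).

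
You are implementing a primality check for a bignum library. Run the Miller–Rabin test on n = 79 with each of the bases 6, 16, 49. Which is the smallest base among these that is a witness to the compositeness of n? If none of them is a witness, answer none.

none

n − 1 = 78 = 2^1 · 39, so s = 1 and d = 39.
Base 6: x_0 = 6^39 mod 79 = 78. x_0 = 78 ≡ −1, so 6 is not a witness.
Base 16: x_0 = 16^39 mod 79 = 1. x_0 = 1, so 16 is not a witness.
Base 49: x_0 = 49^39 mod 79 = 1. x_0 = 1, so 49 is not a witness.
No listed base is a witness for 79.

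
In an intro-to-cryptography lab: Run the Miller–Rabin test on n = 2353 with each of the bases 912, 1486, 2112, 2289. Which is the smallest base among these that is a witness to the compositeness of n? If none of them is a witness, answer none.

1486

n − 1 = 2352 = 2^4 · 147, so s = 4 and d = 147.
Base 912: x_0 = 912^147 mod 2353 = 2153. x_0 is neither 1 nor 2352, so continue squaring. x_1 = 2153^2 mod 2353 = 2352. x_1 ≡ −1, so 912 is not a witness.
Base 1486: x_0 = 1486^147 mod 2353 = 2105. x_0 is neither 1 nor 2352, so continue squaring. x_1 = 2105^2 mod 2353 = 326. x_2 = 326^2 mod 2353 = 391. x_3 = 391^2 mod 2353 = 2289. Reached i = s−1 = 3 without hitting −1: 1486 is a Miller–Rabin witness and 2353 is composite.
Base 2112: x_0 = 2112^147 mod 2353 = 1477. x_0 is neither 1 nor 2352, so continue squaring. x_1 = 1477^2 mod 2353 = 298. x_2 = 298^2 mod 2353 = 1743. x_3 = 1743^2 mod 2353 = 326. Reached i = s−1 = 3 without hitting −1: 2112 is a Miller–Rabin witness and 2353 is composite.
Base 2289: x_0 = 2289^147 mod 2353 = 404. x_0 is neither 1 nor 2352, so continue squaring. x_1 = 404^2 mod 2353 = 859. x_2 = 859^2 mod 2353 = 1392. x_3 = 1392^2 mod 2353 = 1145. Reached i = s−1 = 3 without hitting −1: 2289 is a Miller–Rabin witness and 2353 is composite.
The smallest witness among the given bases is 1486.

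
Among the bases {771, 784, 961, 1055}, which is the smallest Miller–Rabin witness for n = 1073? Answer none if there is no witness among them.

784

n − 1 = 1072 = 2^4 · 67, so s = 4 and d = 67.
Base 771: x_0 = 771^67 mod 1073 = 302. x_0 is neither 1 nor 1072, so continue squaring. x_1 = 302^2 mod 1073 = 1072. x_1 ≡ −1, so 771 is not a witness.
Base 784: x_0 = 784^67 mod 1073 = 958. x_0 is neither 1 nor 1072, so continue squaring. x_1 = 958^2 mod 1073 = 349. x_2 = 349^2 mod 1073 = 552. x_3 = 552^2 mod 1073 = 1045. Reached i = s−1 = 3 without hitting −1: 784 is a Miller–Rabin witness and 1073 is composite.
Base 961: x_0 = 961^67 mod 1073 = 295. x_0 is neither 1 nor 1072, so continue squaring. x_1 = 295^2 mod 1073 = 112. x_2 = 112^2 mod 1073 = 741. x_3 = 741^2 mod 1073 = 778. Reached i = s−1 = 3 without hitting −1: 961 is a Miller–Rabin witness and 1073 is composite.
Base 1055: x_0 = 1055^67 mod 1073 = 735. x_0 is neither 1 nor 1072, so continue squaring. x_1 = 735^2 mod 1073 = 506. x_2 = 506^2 mod 1073 = 662. x_3 = 662^2 mod 1073 = 460. Reached i = s−1 = 3 without hitting −1: 1055 is a Miller–Rabin witness and 1073 is composite.
The smallest witness among the given bases is 784.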